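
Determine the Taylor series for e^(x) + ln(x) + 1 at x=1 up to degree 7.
1 + e + (1 + e)·(x - 1) + (-1/2 + e/2)·(x - 1)^2 + (1/3 + e/6)·(x - 1)^3 + (-1/4 + e/24)·(x - 1)^4 + (e/120 + 1/5)·(x - 1)^5 + (-1/6 + e/720)·(x - 1)^6 + (e/5040 + 1/7)·(x - 1)^7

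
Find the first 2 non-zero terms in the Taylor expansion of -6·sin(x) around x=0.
x^3 - 6·x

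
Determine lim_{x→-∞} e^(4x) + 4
Evaluate the dominant behaviour as x → -∞; each term tends to a finite value or vanishes.
Limit = 4.

Final answer: 4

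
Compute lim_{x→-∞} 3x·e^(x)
This is a 0·∞ indeterminate form at x → -∞.
Rewrite the product as 3x / e^(-x) (an ∞/∞ form) and apply L'Hôpital, or use the standard hierarchy e^(|x|) ≫ |x| as x → -∞.
The indeterminate product → 0, so the limit = 0.

Final answer: 0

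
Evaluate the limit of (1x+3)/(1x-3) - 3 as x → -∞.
Evaluate the dominant behaviour as x → -∞; each term tends to a finite value or vanishes.
Limit = -2.

Final answer: -2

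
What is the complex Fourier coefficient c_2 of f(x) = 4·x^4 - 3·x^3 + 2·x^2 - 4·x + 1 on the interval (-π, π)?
Compute the real Fourier coefficients first: a_2 = -10 + 8·π^2, b_2 = -1/2 + 3·π^2.
Then c_2 = (a_2 − i·b_2)/2 = -5 + 4·π^2 - 3·i·π^2/2 + i/4.

Final answer: -5 + 4·π^2 - 3·i·π^2/2 + i/4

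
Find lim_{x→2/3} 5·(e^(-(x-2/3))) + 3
Direct substitution at x = 2/3 gives 8.

Final answer: 8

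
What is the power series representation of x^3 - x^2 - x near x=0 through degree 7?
x^3 - x^2 - x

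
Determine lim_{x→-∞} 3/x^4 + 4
Evaluate the dominant behaviour as x → -∞; each term tends to a finite value or vanishes.
Limit = 4.

Final answer: 4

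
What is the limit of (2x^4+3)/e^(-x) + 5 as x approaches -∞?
The quotient is an ∞/∞ indeterminate form as x → -∞.
Compare growth rates of the dominant terms (exponentials ≫ polynomials ≫ logarithms), or apply L'Hôpital's rule; the quotient → 0.
Adding the constant: 0 + 5 = 5. Limit = 5.

Final answer: 5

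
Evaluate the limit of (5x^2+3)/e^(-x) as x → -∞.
This is an ∞/∞ indeterminate form as x → -∞.
Compare growth rates of the dominant terms (exponentials ≫ polynomials ≫ logarithms), or apply L'Hôpital's rule; the quotient → 0.
Limit = 0.

Final answer: 0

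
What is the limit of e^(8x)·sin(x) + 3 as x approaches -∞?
Evaluate the dominant behaviour as x → -∞; each term tends to a finite value or vanishes.
Limit = 3.

Final answer: 3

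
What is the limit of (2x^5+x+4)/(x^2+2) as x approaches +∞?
This is an ∞/∞ indeterminate form as x → +∞.
Divide numerator and denominator by x^5 and let the lower-order terms vanish; the numerator's degree 5 exceeds the denominator's degree 2, so the quotient diverges.
Limit = ∞.

Final answer: ∞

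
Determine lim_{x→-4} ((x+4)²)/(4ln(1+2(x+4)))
Both numerator and denominator → 0 as x → -4; this is a 0/0 indeterminate form.
Expand each to leading order near x = -4: numerator ~ (x + 4)^2, denominator ~ 8·(x + 4).
The limit of the ratio is 0.

Final answer: 0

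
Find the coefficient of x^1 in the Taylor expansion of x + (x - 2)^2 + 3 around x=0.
Expand to order 1: x + (x - 2)^2 + 3 = 7 - 3·x + O(x^2).
The coefficient of x^1 is -3.

Final answer: -3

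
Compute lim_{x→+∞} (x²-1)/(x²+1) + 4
Evaluate the dominant behaviour as x → +∞; each term tends to a finite value or vanishes.
Limit = 5.

Final answer: 5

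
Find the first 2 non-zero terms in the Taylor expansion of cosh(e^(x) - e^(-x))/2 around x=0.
x^2 + 1/2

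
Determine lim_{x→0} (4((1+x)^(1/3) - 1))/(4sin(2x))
Both numerator and denominator → 0 as x → 0; this is a 0/0 indeterminate form.
Expand each to leading order near x = 0: numerator ~ 4·x/3, denominator ~ 8·x.
The limit of the ratio is 1/6.

Final answer: 1/6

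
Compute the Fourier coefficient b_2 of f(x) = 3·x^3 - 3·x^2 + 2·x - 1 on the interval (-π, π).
b_2 = (1/π) ∫_{-π}^{π} f(x)·sin(2x) dx.
Evaluate the integral (use parity and integration by parts as needed): b_2 = 5/2 - 3·π^2.

Final answer: 5/2 - 3·π^2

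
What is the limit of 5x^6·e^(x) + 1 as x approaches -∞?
The product is a 0·∞ indeterminate form at x → -∞.
Rewrite the product as 5x^6 / e^(-x) (an ∞/∞ form) and apply L'Hôpital, or use the standard hierarchy e^(|x|) ≫ |x^6| as x → -∞.
The indeterminate product → 0, so the limit = 1.

Final answer: 1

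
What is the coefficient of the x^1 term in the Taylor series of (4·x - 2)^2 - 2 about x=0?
Expand to order 1: (4·x - 2)^2 - 2 = 2 - 16·x + O(x^2).
The coefficient of x^1 is -16.

Final answer: -16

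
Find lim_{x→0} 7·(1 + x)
Direct substitution at x = 0 gives 7.

Final answer: 7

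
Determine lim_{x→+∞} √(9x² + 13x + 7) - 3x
As x → +∞: multiply by the conjugate to get (13x+7)/(√(9x²+13x+7)+3x); the denominator ~ 6x, so the limit is 13/6.
Limit = 13/6.

Final answer: 13/6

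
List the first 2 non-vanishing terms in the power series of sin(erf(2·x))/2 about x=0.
x^3·(-8/(3·√(π)) - 16/(3·π^(3/2))) + 2·x/√(π)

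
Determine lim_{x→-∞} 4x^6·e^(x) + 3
The product is a 0·∞ indeterminate form at x → -∞.
Rewrite the product as 4x^6 / e^(-x) (an ∞/∞ form) and apply L'Hôpital, or use the standard hierarchy e^(|x|) ≫ |x^6| as x → -∞.
The indeterminate product → 0, so the limit = 3.

Final answer: 3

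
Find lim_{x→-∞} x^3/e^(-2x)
This is an ∞/∞ indeterminate form as x → -∞.
Compare growth rates of the dominant terms (exponentials ≫ polynomials ≫ logarithms), or apply L'Hôpital's rule; the quotient → 0.
Limit = 0.

Final answer: 0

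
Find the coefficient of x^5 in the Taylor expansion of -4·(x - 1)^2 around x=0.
Expand to order 5: -4·(x - 1)^2 = -4·x^2 + 8·x - 4 + O(x^6).
The coefficient of x^5 is 0.

Final answer: 0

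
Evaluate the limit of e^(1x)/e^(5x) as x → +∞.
This is an ∞/∞ indeterminate form as x → +∞.
Rewrite e^(1x)/e^(5x) = e^((1−5)x) = e^(-4x); the exponent coefficient is -4 < 0 so e^(-4x) → 0.
Limit = 0.

Final answer: 0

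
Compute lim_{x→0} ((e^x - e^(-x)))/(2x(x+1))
Both numerator and denominator → 0 as x → 0; this is a 0/0 indeterminate form.
Expand each to leading order near x = 0: numerator ~ 2·x, denominator ~ 2·x.
The limit of the ratio is 1.

Final answer: 1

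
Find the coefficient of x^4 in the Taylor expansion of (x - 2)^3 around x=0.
Expand to order 4: (x - 2)^3 = x^3 - 6·x^2 + 12·x - 8 + O(x^5).
The coefficient of x^4 is 0.

Final answer: 0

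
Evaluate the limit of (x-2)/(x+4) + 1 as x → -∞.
Evaluate the dominant behaviour as x → -∞; each term tends to a finite value or vanishes.
Limit = 2.

Final answer: 2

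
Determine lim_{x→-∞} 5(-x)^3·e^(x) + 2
The product is a 0·∞ indeterminate form at x → -∞.
Rewrite the product as 5(-x)^3 / e^(-x) (an ∞/∞ form) and apply L'Hôpital, or use the standard hierarchy e^(|x|) ≫ |(-x)^3| as x → -∞.
The indeterminate product → 0, so the limit = 2.

Final answer: 2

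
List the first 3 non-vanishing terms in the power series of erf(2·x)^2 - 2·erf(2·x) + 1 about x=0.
16·x^2/π - 8·x/√(π) + 1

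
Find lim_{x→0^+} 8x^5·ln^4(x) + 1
The product is a 0·∞ indeterminate form at x → 0⁺.
Rewrite the product as 8·ln^4(x) / x^(-5) and apply L'Hôpital, or use the standard hierarchy x^(-5) ≫ |ln x|^4 as x → 0⁺.
The indeterminate product → 0, so the limit = 1.

Final answer: 1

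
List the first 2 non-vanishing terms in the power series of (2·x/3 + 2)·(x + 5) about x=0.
16·x/3 + 10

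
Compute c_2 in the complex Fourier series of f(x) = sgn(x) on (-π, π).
Compute the real Fourier coefficients first: a_2 = 0, b_2 = 0.
Then c_2 = (a_2 − i·b_2)/2 = 0.

Final answer: 0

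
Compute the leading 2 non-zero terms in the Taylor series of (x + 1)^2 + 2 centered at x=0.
2·x + 3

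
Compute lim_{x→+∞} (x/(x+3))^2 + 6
As x → +∞: x/(x+3) = 1/(1 + 3/x) → 1, and the 2nd power of a limit-1 base also → 1; with the additive constant, 1 + 6 = 7.
Limit = 7.

Final answer: 7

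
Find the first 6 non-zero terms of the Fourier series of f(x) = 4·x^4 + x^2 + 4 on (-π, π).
(188 - 32·π^2)·cos(x) + (-11 + 8·π^2)·cos(2·x) + (52/27 - 32·π^2/9)·cos(3·x) + (-1/2 + 2·π^2)·cos(4·x) + (92/625 - 32·π^2/25)·cos(5·x) + π^2/3 + 4 + 4·π^4/5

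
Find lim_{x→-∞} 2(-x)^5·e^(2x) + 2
The product is a 0·∞ indeterminate form at x → -∞.
Rewrite the product as 2(-x)^5 / e^(-2x) (an ∞/∞ form) and apply L'Hôpital, or use the standard hierarchy e^(2|x|) ≫ |(-x)^5| as x → -∞.
The indeterminate product → 0, so the limit = 2.

Final answer: 2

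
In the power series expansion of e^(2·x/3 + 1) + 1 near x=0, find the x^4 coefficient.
Expand to order 4: e^(2·x/3 + 1) + 1 = 2·e·x^4/243 + 4·e·x^3/81 + 2·e·x^2/9 + 2·e·x/3 + 1 + e + O(x^5).
The coefficient of x^4 is 2·e/243.

Final answer: 2·e/243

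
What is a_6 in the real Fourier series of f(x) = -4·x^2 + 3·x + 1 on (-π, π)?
a_6 = (1/π) ∫_{-π}^{π} f(x)·cos(6x) dx.
Evaluate the integral (use parity and integration by parts as needed): a_6 = -4/9.

Final answer: -4/9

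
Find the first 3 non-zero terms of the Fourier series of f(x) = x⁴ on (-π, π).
(48 - 8·π^2)·cos(x) + (-3 + 2·π^2)·cos(2·x) + π^4/5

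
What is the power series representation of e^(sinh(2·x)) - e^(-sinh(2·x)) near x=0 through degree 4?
16·x^3/3 + 4·x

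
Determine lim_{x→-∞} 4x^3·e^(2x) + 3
The product is a 0·∞ indeterminate form at x → -∞.
Rewrite the product as 4x^3 / e^(-2x) (an ∞/∞ form) and apply L'Hôpital, or use the standard hierarchy e^(2|x|) ≫ |x^3| as x → -∞.
The indeterminate product → 0, so the limit = 3.

Final answer: 3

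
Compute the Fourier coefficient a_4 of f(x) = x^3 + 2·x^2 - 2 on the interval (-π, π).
a_4 = (1/π) ∫_{-π}^{π} f(x)·cos(4x) dx.
Evaluate the integral (use parity and integration by parts as needed): a_4 = 1/2.

Final answer: 1/2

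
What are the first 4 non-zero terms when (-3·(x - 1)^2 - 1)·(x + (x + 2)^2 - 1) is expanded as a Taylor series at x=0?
-9·x^3 + 17·x^2 - 2·x - 12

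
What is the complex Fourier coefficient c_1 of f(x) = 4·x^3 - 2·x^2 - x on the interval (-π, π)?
Compute the real Fourier coefficients first: a_1 = 8, b_1 = -50 + 8·π^2.
Then c_1 = (a_1 − i·b_1)/2 = 4 - 4·i·π^2 + 25·i.

Final answer: 4 - 4·i·π^2 + 25·i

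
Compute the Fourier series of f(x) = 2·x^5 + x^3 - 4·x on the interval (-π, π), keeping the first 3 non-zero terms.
(-78·π^2 + 4·π^4 + 460)·sin(x) + (-2·π^4 - 19/2 + 9·π^2)·sin(2·x) + (-62·π^2/27 - 92/81 + 4·π^4/3)·sin(3·x)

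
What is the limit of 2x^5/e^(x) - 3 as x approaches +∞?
The quotient is an ∞/∞ indeterminate form as x → +∞.
The exponential denominator e^(x) dominates the polynomial numerator (e^x ≫ x^5 as x → ∞), so the quotient → 0.
Adding the constant: 0 - 3 = -3. Limit = -3.

Final answer: -3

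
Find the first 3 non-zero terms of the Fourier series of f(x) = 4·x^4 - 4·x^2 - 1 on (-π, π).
(208 - 32·π^2)·cos(x) + (-16 + 8·π^2)·cos(2·x) - 4·π^2/3 - 1 + 4·π^4/5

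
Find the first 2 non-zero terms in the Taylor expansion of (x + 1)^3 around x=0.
3·x + 1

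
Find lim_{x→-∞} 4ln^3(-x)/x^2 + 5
The quotient is an ∞/∞ indeterminate form as x → -∞.
Compare growth rates of the dominant terms (exponentials ≫ polynomials ≫ logarithms), or apply L'Hôpital's rule; the quotient → 0.
Adding the constant: 0 + 5 = 5. Limit = 5.

Final answer: 5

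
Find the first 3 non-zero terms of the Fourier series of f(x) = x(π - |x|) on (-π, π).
8·sin(x)/π + 8·sin(3·x)/(27·π) + 8·sin(5·x)/(125·π)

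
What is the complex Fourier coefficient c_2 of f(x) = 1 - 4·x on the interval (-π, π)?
Compute the real Fourier coefficients first: a_2 = 0, b_2 = 4.
Then c_2 = (a_2 − i·b_2)/2 = -2·i.

Final answer: -2·i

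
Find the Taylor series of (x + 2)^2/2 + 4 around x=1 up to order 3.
17/2 + 3·(x - 1) + (x - 1)^2/2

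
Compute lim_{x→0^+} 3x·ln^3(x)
This is a 0·∞ indeterminate form at x → 0⁺.
Rewrite the product as 3·ln^3(x) / x^(-1) and apply L'Hôpital, or use the standard hierarchy x^(-1) ≫ |ln x|^3 as x → 0⁺.
The indeterminate product → 0, so the limit = 0.

Final answer: 0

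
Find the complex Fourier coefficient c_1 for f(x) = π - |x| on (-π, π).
Compute the real Fourier coefficients first: a_1 = 4/π, b_1 = 0.
Then c_1 = (a_1 − i·b_1)/2 = 2/π.

Final answer: 2/π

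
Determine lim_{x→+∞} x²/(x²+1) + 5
Evaluate the dominant behaviour as x → +∞; each term tends to a finite value or vanishes.
Limit = 6.

Final answer: 6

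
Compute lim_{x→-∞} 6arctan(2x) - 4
Evaluate the dominant behaviour as x → -∞; each term tends to a finite value or vanishes.
Limit = -3·π - 4.

Final answer: -3·π - 4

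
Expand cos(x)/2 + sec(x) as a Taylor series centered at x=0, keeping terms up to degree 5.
11·x^4/48 + x^2/4 + 3/2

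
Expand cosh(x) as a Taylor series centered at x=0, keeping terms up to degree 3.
x^2/2 + 1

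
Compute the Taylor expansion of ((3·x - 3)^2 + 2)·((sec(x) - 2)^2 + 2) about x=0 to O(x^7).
-193·x^6/180 + 3·x^5 - 65·x^4/6 + 18·x^3 + 16·x^2 - 54·x + 33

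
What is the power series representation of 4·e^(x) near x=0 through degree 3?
2·x^3/3 + 2·x^2 + 4·x + 4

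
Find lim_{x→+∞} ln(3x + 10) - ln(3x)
This is an ∞ − ∞ indeterminate form.
Combine the logarithms: ln(3x+10) − ln(3x) = ln((3x+10)/(3x)) = ln(1 + 10/(3x)) → ln(1) = 0.
Limit = 0.

Final answer: 0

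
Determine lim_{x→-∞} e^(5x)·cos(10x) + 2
Evaluate the dominant behaviour as x → -∞; each term tends to a finite value or vanishes.
Limit = 2.

Final answer: 2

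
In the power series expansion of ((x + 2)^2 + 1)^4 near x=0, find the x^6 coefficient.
Expand to order 6: ((x + 2)^2 + 1)^4 = 116·x^6 + 496·x^5 + 1366·x^4 + 2480·x^3 + 2900·x^2 + 2000·x + 625 + O(x^7).
The coefficient of x^6 is 116.

Final answer: 116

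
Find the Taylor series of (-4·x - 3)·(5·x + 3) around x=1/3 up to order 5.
-182/9 - 121·(x - 1/3)/3 - 20·(x - 1/3)^2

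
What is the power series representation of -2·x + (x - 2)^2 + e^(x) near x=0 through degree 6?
x^6/720 + x^5/120 + x^4/24 + x^3/6 + 3·x^2/2 - 5·x + 5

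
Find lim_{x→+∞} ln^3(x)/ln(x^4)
This is an ∞/∞ indeterminate form as x → +∞.
Write ln(x^4) = 4·ln(x), reducing the quotient to ln^2(x)/4 → ∞.
Limit = ∞.

Final answer: ∞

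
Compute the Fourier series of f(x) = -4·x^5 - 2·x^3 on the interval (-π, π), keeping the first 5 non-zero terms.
(-936 - 8·π^4 + 156·π^2)·sin(x) + (-18·π^2 + 27 + 4·π^4)·sin(2·x) + (-8·π^4/3 - 248/81 + 124·π^2/27)·sin(3·x) + (-3·π^2/2 + 9/16 + 2·π^4)·sin(4·x) + (-8·π^4/5 - 72/625 + 12·π^2/25)·sin(5·x)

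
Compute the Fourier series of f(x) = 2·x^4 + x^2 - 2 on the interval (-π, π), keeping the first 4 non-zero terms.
(92 - 16·π^2)·cos(x) + (-5 + 4·π^2)·cos(2·x) + (20/27 - 16·π^2/9)·cos(3·x) - 2 + π^2/3 + 2·π^4/5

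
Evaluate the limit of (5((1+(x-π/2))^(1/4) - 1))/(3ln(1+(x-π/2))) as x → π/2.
Both numerator and denominator → 0 as x → π/2; this is a 0/0 indeterminate form.
Expand each to leading order near x = π/2: numerator ~ 5·(x - π/2)/4, denominator ~ 3·(x - π/2).
The limit of the ratio is 5/12.

Final answer: 5/12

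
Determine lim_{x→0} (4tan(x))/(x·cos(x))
Both numerator and denominator → 0 as x → 0; this is a 0/0 indeterminate form.
Expand each to leading order near x = 0: numerator ~ 4·x, denominator ~ x.
The limit of the ratio is 4.

Final answer: 4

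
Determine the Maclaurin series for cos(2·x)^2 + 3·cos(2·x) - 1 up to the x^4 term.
22·x^4/3 - 10·x^2 + 3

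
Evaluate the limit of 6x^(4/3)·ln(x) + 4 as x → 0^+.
The product is a 0·∞ indeterminate form at x → 0⁺.
Rewrite the product as 6·ln(x) / x^(-4/3) and apply L'Hôpital, or use the standard hierarchy x^(-4/3) ≫ |ln x| as x → 0⁺.
The indeterminate product → 0, so the limit = 4.

Final answer: 4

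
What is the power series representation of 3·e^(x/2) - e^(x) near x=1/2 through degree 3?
-e^(1/2) + 3·e^(1/4) + (-e^(1/2) + 3·e^(1/4)/2)·(x - 1/2) + (-e^(1/2)/2 + 3·e^(1/4)/8)·(x - 1/2)^2 + (-e^(1/2)/6 + e^(1/4)/16)·(x - 1/2)^3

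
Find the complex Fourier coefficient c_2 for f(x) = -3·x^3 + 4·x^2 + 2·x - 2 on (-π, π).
Compute the real Fourier coefficients first: a_2 = 4, b_2 = -13/2 + 3·π^2.
Then c_2 = (a_2 − i·b_2)/2 = 2 - 3·i·π^2/2 + 13·i/4.

Final answer: 2 - 3·i·π^2/2 + 13·i/4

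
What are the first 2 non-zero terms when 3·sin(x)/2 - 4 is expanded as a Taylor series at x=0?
3·x/2 - 4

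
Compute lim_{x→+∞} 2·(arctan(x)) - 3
Evaluate the dominant behaviour as x → +∞; each term tends to a finite value or vanishes.
Limit = -3 + π.

Final answer: -3 + π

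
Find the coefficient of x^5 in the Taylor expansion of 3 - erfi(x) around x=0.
Expand to order 5: 3 - erfi(x) = -x^5/(5·√(π)) - 2·x^3/(3·√(π)) - 2·x/√(π) + 3 + O(x^6).
The coefficient of x^5 is -1/(5·√(π)).

Final answer: -1/(5·√(π))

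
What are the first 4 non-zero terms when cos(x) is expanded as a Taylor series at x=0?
-x^6/720 + x^4/24 - x^2/2 + 1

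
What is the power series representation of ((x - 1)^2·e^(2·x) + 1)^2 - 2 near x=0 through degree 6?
4·x^6/3 + 12·x^5/5 + x^4 - 8·x^3/3 - 4·x^2 + 2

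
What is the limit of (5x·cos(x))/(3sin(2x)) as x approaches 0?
Both numerator and denominator → 0 as x → 0; this is a 0/0 indeterminate form.
Expand each to leading order near x = 0: numerator ~ 5·x, denominator ~ 6·x.
The limit of the ratio is 5/6.

Final answer: 5/6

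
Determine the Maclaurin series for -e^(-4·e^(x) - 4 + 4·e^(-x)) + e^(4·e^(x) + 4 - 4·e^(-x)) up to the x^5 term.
x^5·(1579·e^(-4)/5 + 1579·e^(4)/5) + x^4·(-544·e^(-4)/3 + 544·e^(4)/3) + x^3·(260·e^(-4)/3 + 260·e^(4)/3) + x^2·(-32·e^(-4) + 32·e^(4)) + x·(8·e^(-4) + 8·e^(4)) - e^(-4) + e^(4)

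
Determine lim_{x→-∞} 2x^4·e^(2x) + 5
The product is a 0·∞ indeterminate form at x → -∞.
Rewrite the product as 2x^4 / e^(-2x) (an ∞/∞ form) and apply L'Hôpital, or use the standard hierarchy e^(2|x|) ≫ |x^4| as x → -∞.
The indeterminate product → 0, so the limit = 5.

Final answer: 5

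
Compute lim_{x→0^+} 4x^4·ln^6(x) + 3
The product is a 0·∞ indeterminate form at x → 0⁺.
Rewrite the product as 4·ln^6(x) / x^(-4) and apply L'Hôpital, or use the standard hierarchy x^(-4) ≫ |ln x|^6 as x → 0⁺.
The indeterminate product → 0, so the limit = 3.

Final answer: 3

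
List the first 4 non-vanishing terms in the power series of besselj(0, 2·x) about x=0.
-x^6/36 + x^4/4 - x^2 + 1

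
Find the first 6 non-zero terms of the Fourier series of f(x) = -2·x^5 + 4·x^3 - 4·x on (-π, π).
(-536 - 4·π^4 + 88·π^2)·sin(x) + (-14·π^2 + 25 + 2·π^4)·sin(2·x) + (-4·π^4/3 - 520/81 + 152·π^2/27)·sin(3·x) + (-13·π^2/4 + 103/32 + π^4)·sin(4·x) + (-4·π^4/5 - 1336/625 + 56·π^2/25)·sin(5·x) + (-46·π^2/27 + 131/81 + 2·π^4/3)·sin(6·x)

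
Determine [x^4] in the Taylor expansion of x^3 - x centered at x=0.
Expand to order 4: x^3 - x = x^3 - x + O(x^5).
The coefficient of x^4 is 0.

Final answer: 0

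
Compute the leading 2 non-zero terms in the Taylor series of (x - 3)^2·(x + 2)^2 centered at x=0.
12·x + 36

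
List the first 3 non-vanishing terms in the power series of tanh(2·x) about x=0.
64·x^5/15 - 8·x^3/3 + 2·x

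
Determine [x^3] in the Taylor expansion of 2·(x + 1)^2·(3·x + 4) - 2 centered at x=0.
Expand to order 3: 2·(x + 1)^2·(3·x + 4) - 2 = 6·x^3 + 20·x^2 + 22·x + 6 + O(x^4).
The coefficient of x^3 is 6.

Final answer: 6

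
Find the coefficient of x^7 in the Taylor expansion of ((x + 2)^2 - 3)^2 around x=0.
Expand to order 7: ((x + 2)^2 - 3)^2 = x^4 + 8·x^3 + 18·x^2 + 8·x + 1 + O(x^8).
The coefficient of x^7 is 0.

Final answer: 0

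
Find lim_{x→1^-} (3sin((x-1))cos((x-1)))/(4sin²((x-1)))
Both numerator and denominator → 0 as x → 1^-; this is a 0/0 indeterminate form.
Expand each to leading order near x = 1: numerator ~ 3·(x - 1), denominator ~ 4·(x - 1)^2.
The limit of the ratio is -∞.

Final answer: -∞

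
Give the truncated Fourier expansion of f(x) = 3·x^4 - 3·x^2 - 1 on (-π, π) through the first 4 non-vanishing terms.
(156 - 24·π^2)·cos(x) + (-12 + 6·π^2)·cos(2·x) + (28/9 - 8·π^2/3)·cos(3·x) - π^2 - 1 + 3·π^4/5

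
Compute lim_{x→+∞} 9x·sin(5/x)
As x → +∞: let u = 5/x → 0⁺; then 9·x·sin(5/x) = 9·5·sin(u)/u → 9·5·1 = 45.
Limit = 45.

Final answer: 45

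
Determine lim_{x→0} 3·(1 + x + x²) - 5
Direct substitution at x = 0 gives -2.

Final answer: -2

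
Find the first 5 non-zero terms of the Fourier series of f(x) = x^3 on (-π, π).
(-12 + 2·π^2)·sin(x) + (3/2 - π^2)·sin(2·x) + (-4/9 + 2·π^2/3)·sin(3·x) + (3/16 - π^2/2)·sin(4·x) + (-12/125 + 2·π^2/5)·sin(5·x)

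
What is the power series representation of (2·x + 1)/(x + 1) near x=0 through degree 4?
-x^4 + x^3 - x^2 + x + 1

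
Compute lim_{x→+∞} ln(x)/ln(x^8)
This is an ∞/∞ indeterminate form as x → +∞.
Write ln(x^8) = 8·ln(x), reducing the quotient to 1/8.
Limit = 1/8.

Final answer: 1/8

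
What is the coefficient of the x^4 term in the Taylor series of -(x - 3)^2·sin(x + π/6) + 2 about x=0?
Expand to order 4: -(x - 3)^2·sin(x + π/6) + 2 = x^4·(1/16 - √(3)/2) + x^3·(-3/2 + √(3)/4) + x^2·(7/4 + 3·√(3)) + x·(3 - 9·√(3)/2) - 5/2 + O(x^5).
The coefficient of x^4 is 1/16 - √(3)/2.

Final answer: 1/16 - √(3)/2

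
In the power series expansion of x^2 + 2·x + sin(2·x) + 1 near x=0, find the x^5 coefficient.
Expand to order 5: x^2 + 2·x + sin(2·x) + 1 = 4·x^5/15 - 4·x^3/3 + x^2 + 4·x + 1 + O(x^6).
The coefficient of x^5 is 4/15.

Final answer: 4/15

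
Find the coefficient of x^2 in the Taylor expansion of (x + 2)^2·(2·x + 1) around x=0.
Expand to order 2: (x + 2)^2·(2·x + 1) = 9·x^2 + 12·x + 4 + O(x^3).
The coefficient of x^2 is 9.

Final answer: 9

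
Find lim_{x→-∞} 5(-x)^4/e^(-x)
This is an ∞/∞ indeterminate form as x → -∞.
Compare growth rates of the dominant terms (exponentials ≫ polynomials ≫ logarithms), or apply L'Hôpital's rule; the quotient → 0.
Limit = 0.

Final answer: 0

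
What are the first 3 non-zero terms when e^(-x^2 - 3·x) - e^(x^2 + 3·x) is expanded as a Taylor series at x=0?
-9·x^3 - 2·x^2 - 6·x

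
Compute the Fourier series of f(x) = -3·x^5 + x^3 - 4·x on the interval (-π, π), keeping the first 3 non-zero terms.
(-740 - 6·π^4 + 122·π^2)·sin(x) + (-16·π^2 + 28 + 3·π^4)·sin(2·x) + (-2·π^4 - 164/27 + 46·π^2/9)·sin(3·x)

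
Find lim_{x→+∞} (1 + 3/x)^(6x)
As x → +∞: write (1 + 3/x)^(6x) = ((1 + 3/x)^x)^6 → (e^3)^6 = e^18.
Limit = e^(18).

Final answer: e^(18)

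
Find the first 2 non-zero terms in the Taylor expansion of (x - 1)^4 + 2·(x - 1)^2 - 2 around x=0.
1 - 8·x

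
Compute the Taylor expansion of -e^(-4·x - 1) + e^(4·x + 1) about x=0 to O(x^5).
x^4·(-32·e^(-1)/3 + 32·e/3) + x^3·(32·e^(-1)/3 + 32·e/3) + x^2·(-8·e^(-1) + 8·e) + x·(4·e^(-1) + 4·e) - e^(-1) + e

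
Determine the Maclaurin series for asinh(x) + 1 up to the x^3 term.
-x^3/6 + x + 1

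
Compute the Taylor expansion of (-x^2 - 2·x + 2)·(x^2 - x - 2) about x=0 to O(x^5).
-x^4 - x^3 + 6·x^2 + 2·x - 4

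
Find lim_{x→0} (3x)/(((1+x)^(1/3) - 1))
Both numerator and denominator → 0 as x → 0; this is a 0/0 indeterminate form.
Expand each to leading order near x = 0: numerator ~ 3·x, denominator ~ x/3.
The limit of the ratio is 9.

Final answer: 9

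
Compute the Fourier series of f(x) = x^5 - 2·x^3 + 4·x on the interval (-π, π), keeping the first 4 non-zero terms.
(-44·π^2 + 2·π^4 + 272)·sin(x) + (-π^4 - 29/2 + 7·π^2)·sin(2·x) + (-76·π^2/27 + 368/81 + 2·π^4/3)·sin(3·x) + (-π^4/2 - 167/64 + 13·π^2/8)·sin(4·x)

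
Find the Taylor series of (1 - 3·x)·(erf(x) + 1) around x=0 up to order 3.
-2·x^3/(3·√(π)) - 6·x^2/√(π) + x·(-3 + 2/√(π)) + 1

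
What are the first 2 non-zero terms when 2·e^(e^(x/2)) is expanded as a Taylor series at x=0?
e·x + 2·e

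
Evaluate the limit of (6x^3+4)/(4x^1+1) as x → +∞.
This is an ∞/∞ indeterminate form as x → +∞.
Divide numerator and denominator by x^3 and let the lower-order terms vanish; the numerator's degree 3 exceeds the denominator's degree 1, so the quotient diverges.
Limit = ∞.

Final answer: ∞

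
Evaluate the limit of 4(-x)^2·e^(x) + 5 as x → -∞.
The product is a 0·∞ indeterminate form at x → -∞.
Rewrite the product as 4(-x)^2 / e^(-x) (an ∞/∞ form) and apply L'Hôpital, or use the standard hierarchy e^(|x|) ≫ |(-x)^2| as x → -∞.
The indeterminate product → 0, so the limit = 5.

Final answer: 5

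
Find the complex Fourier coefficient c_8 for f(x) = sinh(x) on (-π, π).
Compute the real Fourier coefficients first: a_8 = 0, b_8 = -16·sinh(π)/(65·π).
Then c_8 = (a_8 − i·b_8)/2 = 8·i·sinh(π)/(65·π).

Final answer: 8·i·sinh(π)/(65·π)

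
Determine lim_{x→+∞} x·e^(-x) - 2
Evaluate the dominant behaviour as x → +∞; each term tends to a finite value or vanishes.
Limit = -2.

Final answer: -2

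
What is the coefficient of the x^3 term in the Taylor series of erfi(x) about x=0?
Expand to order 3: erfi(x) = 2·x^3/(3·√(π)) + 2·x/√(π) + O(x^4).
The coefficient of x^3 is 2/(3·√(π)).

Final answer: 2/(3·√(π))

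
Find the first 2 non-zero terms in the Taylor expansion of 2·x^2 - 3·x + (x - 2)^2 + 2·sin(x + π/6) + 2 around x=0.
x·(-7 + √(3)) + 7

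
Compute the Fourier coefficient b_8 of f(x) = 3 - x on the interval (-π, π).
b_8 = (1/π) ∫_{-π}^{π} f(x)·sin(8x) dx.
Evaluate the integral (use parity and integration by parts as needed): b_8 = 1/4.

Final answer: 1/4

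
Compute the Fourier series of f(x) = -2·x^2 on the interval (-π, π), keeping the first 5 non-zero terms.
8·cos(x) - 2·cos(2·x) + 8·cos(3·x)/9 - cos(4·x)/2 - 2·π^2/3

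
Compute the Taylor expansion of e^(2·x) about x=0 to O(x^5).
2·x^4/3 + 4·x^3/3 + 2·x^2 + 2·x + 1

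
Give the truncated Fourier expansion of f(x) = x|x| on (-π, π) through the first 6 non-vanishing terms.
(-8 + 2·π^2)·sin(x)/π - π·sin(2·x) + (-8 + 18·π^2)·sin(3·x)/(27·π) - π·sin(4·x)/2 + (-8 + 50·π^2)·sin(5·x)/(125·π) - π·sin(6·x)/3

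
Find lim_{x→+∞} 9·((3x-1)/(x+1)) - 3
Evaluate the dominant behaviour as x → +∞; each term tends to a finite value or vanishes.
Limit = 24.

Final answer: 24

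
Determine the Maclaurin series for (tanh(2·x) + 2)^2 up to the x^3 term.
-32·x^3/3 + 4·x^2 + 8·x + 4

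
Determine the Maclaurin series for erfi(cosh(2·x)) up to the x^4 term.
28·e·x^4/(3·√(π)) + 4·e·x^2/√(π) + erfi(1)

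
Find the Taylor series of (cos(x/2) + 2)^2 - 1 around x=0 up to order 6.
-x^6/1280 + x^4/32 - 3·x^2/4 + 8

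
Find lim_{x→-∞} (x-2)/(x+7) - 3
Evaluate the dominant behaviour as x → -∞; each term tends to a finite value or vanishes.
Limit = -2.

Final answer: -2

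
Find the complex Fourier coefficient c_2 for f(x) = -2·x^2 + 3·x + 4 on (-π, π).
Compute the real Fourier coefficients first: a_2 = -2, b_2 = -3.
Then c_2 = (a_2 − i·b_2)/2 = -1 + 3·i/2.

Final answer: -1 + 3·i/2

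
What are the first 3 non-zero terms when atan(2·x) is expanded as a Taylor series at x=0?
32·x^5/5 - 8·x^3/3 + 2·x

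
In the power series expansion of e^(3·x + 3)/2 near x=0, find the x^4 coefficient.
Expand to order 4: e^(3·x + 3)/2 = 27·x^4·e^(3)/16 + 9·x^3·e^(3)/4 + 9·x^2·e^(3)/4 + 3·x·e^(3)/2 + e^(3)/2 + O(x^5).
The coefficient of x^4 is 27·e^(3)/16.

Final answer: 27·e^(3)/16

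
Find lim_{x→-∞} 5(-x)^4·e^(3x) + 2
The product is a 0·∞ indeterminate form at x → -∞.
Rewrite the product as 5(-x)^4 / e^(-3x) (an ∞/∞ form) and apply L'Hôpital, or use the standard hierarchy e^(3|x|) ≫ |(-x)^4| as x → -∞.
The indeterminate product → 0, so the limit = 2.

Final answer: 2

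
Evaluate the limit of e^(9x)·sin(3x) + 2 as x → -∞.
Evaluate the dominant behaviour as x → -∞; each term tends to a finite value or vanishes.
Limit = 2.

Final answer: 2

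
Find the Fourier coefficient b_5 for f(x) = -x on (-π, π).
b_5 = (1/π) ∫_{-π}^{π} f(x)·sin(5x) dx.
Evaluate the integral (use parity and integration by parts as needed): b_5 = -2/5.

Final answer: -2/5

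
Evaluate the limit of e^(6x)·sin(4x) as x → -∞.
Evaluate the dominant behaviour as x → -∞; each term tends to a finite value or vanishes.
Limit = 0.

Final answer: 0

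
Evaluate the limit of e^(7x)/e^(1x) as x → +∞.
This is an ∞/∞ indeterminate form as x → +∞.
Rewrite e^(7x)/e^(1x) = e^((7−1)x) = e^(6x); the exponent coefficient is 6 > 0 so e^(6x) → ∞.
Limit = ∞.

Final answer: ∞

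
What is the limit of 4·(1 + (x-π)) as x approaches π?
Direct substitution at x = π gives 4.

Final answer: 4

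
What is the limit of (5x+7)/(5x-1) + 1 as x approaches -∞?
Evaluate the dominant behaviour as x → -∞; each term tends to a finite value or vanishes.
Limit = 2.

Final answer: 2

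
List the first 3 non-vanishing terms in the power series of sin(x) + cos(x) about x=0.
-x^2/2 + x + 1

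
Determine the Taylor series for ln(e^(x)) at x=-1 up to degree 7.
-1 + (x + 1)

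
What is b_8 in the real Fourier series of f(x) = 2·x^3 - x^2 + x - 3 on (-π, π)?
b_8 = (1/π) ∫_{-π}^{π} f(x)·sin(8x) dx.
Evaluate the integral (use parity and integration by parts as needed): b_8 = -π^2/2 - 13/64.

Final answer: -π^2/2 - 13/64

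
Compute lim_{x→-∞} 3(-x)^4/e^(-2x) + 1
The quotient is an ∞/∞ indeterminate form as x → -∞.
Compare growth rates of the dominant terms (exponentials ≫ polynomials ≫ logarithms), or apply L'Hôpital's rule; the quotient → 0.
Adding the constant: 0 + 1 = 1. Limit = 1.

Final answer: 1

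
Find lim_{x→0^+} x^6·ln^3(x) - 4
The product is a 0·∞ indeterminate form at x → 0⁺.
Rewrite the product as ln^3(x) / x^(-6) and apply L'Hôpital, or use the standard hierarchy x^(-6) ≫ |ln x|^3 as x → 0⁺.
The indeterminate product → 0, so the limit = -4.

Final answer: -4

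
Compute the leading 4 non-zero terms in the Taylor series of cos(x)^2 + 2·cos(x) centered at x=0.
-17·x^6/360 + 5·x^4/12 - 2·x^2 + 3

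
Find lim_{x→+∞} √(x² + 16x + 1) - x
This is an ∞ − ∞ indeterminate form.
Multiply and divide by the conjugate √(x²+16x + 1) + x; the x² terms cancel, leaving (16x + 1)/(√(x²+16x + 1)+x) → 16/2 = 8.
Limit = 8.

Final answer: 8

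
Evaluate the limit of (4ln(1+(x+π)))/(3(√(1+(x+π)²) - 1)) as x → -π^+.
Both numerator and denominator → 0 as x → -π^+; this is a 0/0 indeterminate form.
Expand each to leading order near x = -π: numerator ~ 4·(x + π), denominator ~ 3·(x + π)^2/2.
The limit of the ratio is ∞.

Final answer: ∞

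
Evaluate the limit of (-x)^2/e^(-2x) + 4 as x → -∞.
The quotient is an ∞/∞ indeterminate form as x → -∞.
Compare growth rates of the dominant terms (exponentials ≫ polynomials ≫ logarithms), or apply L'Hôpital's rule; the quotient → 0.
Adding the constant: 0 + 4 = 4. Limit = 4.

Final answer: 4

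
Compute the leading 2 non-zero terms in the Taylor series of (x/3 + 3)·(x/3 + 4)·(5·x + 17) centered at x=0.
299·x/3 + 204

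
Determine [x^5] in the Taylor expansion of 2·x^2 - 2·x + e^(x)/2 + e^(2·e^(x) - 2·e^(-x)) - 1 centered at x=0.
Expand to order 5: 2·x^2 - 2·x + e^(x)/2 + e^(2·e^(x) - 2·e^(-x)) - 1 = 3337·x^5/240 + 641·x^4/48 + 137·x^3/12 + 41·x^2/4 + 5·x/2 + 1/2 + O(x^6).
The coefficient of x^5 is 3337/240.

Final answer: 3337/240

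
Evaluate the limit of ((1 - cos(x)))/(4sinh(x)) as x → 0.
Both numerator and denominator → 0 as x → 0; this is a 0/0 indeterminate form.
Expand each to leading order near x = 0: numerator ~ x^2/2, denominator ~ 4·x.
The limit of the ratio is 0.

Final answer: 0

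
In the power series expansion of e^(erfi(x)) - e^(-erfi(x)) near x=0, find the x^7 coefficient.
Expand to order 7: e^(erfi(x)) - e^(-erfi(x)) = x^7·(16/(315·π^(7/2)) + 8/(9·π^(5/2)) + 2/(21·√(π)) + 76/(45·π^(3/2))) + x^5·(8/(15·π^(5/2)) + 2/(5·√(π)) + 8/(3·π^(3/2))) + x^3·(8/(3·π^(3/2)) + 4/(3·√(π))) + 4·x/√(π) + O(x^8).
The coefficient of x^7 is 16/(315·π^(7/2)) + 8/(9·π^(5/2)) + 2/(21·√(π)) + 76/(45·π^(3/2)).

Final answer: 16/(315·π^(7/2)) + 8/(9·π^(5/2)) + 2/(21·√(π)) + 76/(45·π^(3/2))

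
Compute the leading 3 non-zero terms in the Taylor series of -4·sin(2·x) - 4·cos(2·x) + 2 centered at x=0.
8·x^2 - 8·x - 2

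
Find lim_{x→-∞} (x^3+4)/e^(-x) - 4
The quotient is an ∞/∞ indeterminate form as x → -∞.
Compare growth rates of the dominant terms (exponentials ≫ polynomials ≫ logarithms), or apply L'Hôpital's rule; the quotient → 0.
Adding the constant: 0 - 4 = -4. Limit = -4.

Final answer: -4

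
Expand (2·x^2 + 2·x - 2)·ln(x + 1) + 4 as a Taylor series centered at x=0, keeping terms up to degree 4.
x^4/6 + x^3/3 + 3·x^2 - 2·x + 4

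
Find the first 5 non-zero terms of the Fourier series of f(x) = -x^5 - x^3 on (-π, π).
(-228 - 2·π^4 + 38·π^2)·sin(x) + (-4·π^2 + 6 + π^4)·sin(2·x) + (-2·π^4/3 - 44/81 + 22·π^2/27)·sin(3·x) + (-π^2/8 + 3/64 + π^4/2)·sin(4·x) + (-2·π^4/5 - 2·π^2/25 + 12/625)·sin(5·x)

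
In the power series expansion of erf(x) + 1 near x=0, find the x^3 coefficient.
Expand to order 3: erf(x) + 1 = -2·x^3/(3·√(π)) + 2·x/√(π) + 1 + O(x^4).
The coefficient of x^3 is -2/(3·√(π)).

Final answer: -2/(3·√(π))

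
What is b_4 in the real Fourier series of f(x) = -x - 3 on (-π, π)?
b_4 = (1/π) ∫_{-π}^{π} f(x)·sin(4x) dx.
Evaluate the integral (use parity and integration by parts as needed): b_4 = 1/2.

Final answer: 1/2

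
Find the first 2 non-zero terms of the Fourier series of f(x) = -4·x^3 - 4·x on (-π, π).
(40 - 8·π^2)·sin(x) + (-2 + 4·π^2)·sin(2·x)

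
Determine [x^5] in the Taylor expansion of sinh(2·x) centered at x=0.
Expand to order 5: sinh(2·x) = 4·x^5/15 + 4·x^3/3 + 2·x + O(x^6).
The coefficient of x^5 is 4/15.

Final answer: 4/15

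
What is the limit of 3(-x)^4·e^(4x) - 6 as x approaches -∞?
The product is a 0·∞ indeterminate form at x → -∞.
Rewrite the product as 3(-x)^4 / e^(-4x) (an ∞/∞ form) and apply L'Hôpital, or use the standard hierarchy e^(4|x|) ≫ |(-x)^4| as x → -∞.
The indeterminate product → 0, so the limit = -6.

Final answer: -6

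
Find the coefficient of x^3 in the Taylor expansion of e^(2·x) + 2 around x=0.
Expand to order 3: e^(2·x) + 2 = 4·x^3/3 + 2·x^2 + 2·x + 3 + O(x^4).
The coefficient of x^3 is 4/3.

Final answer: 4/3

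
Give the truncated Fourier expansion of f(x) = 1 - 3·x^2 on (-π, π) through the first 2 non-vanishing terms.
12·cos(x) - π^2 + 1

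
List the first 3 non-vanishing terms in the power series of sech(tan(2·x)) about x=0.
-2·x^4 - 2·x^2 + 1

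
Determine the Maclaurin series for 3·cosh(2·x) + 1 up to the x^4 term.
2·x^4 + 6·x^2 + 4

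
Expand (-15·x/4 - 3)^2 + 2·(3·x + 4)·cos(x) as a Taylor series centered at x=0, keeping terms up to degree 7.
-x^7/120 - x^6/90 + x^5/4 + x^4/3 - 3·x^3 + 161·x^2/16 + 57·x/2 + 17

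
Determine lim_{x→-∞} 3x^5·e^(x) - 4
The product is a 0·∞ indeterminate form at x → -∞.
Rewrite the product as 3x^5 / e^(-x) (an ∞/∞ form) and apply L'Hôpital, or use the standard hierarchy e^(|x|) ≫ |x^5| as x → -∞.
The indeterminate product → 0, so the limit = -4.

Final answer: -4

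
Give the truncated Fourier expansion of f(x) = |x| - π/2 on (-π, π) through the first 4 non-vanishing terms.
-4·cos(x)/π - 4·cos(3·x)/(9·π) - 4·cos(5·x)/(25·π) - 4·cos(7·x)/(49·π)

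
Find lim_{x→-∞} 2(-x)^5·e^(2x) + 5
The product is a 0·∞ indeterminate form at x → -∞.
Rewrite the product as 2(-x)^5 / e^(-2x) (an ∞/∞ form) and apply L'Hôpital, or use the standard hierarchy e^(2|x|) ≫ |(-x)^5| as x → -∞.
The indeterminate product → 0, so the limit = 5.

Final answer: 5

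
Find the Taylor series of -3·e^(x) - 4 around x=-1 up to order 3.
(-4·e - 3)·e^(-1) - 3·e^(-1)·(x + 1) - 3·e^(-1)·(x + 1)^2/2 - e^(-1)·(x + 1)^3/2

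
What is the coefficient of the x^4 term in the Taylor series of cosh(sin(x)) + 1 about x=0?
Expand to order 4: cosh(sin(x)) + 1 = -x^4/8 + x^2/2 + 2 + O(x^5).
The coefficient of x^4 is -1/8.

Final answer: -1/8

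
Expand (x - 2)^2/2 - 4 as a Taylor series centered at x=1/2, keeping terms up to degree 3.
-23/8 - 3·(x - 1/2)/2 + (x - 1/2)^2/2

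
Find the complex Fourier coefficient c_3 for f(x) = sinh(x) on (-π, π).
Compute the real Fourier coefficients first: a_3 = 0, b_3 = 3·sinh(π)/(5·π).
Then c_3 = (a_3 − i·b_3)/2 = -3·i·sinh(π)/(10·π).

Final answer: -3·i·sinh(π)/(10·π)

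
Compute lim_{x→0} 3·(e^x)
Direct substitution at x = 0 gives 3.

Final answer: 3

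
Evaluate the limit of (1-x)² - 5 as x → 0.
Direct substitution at x = 0 gives -4.

Final answer: -4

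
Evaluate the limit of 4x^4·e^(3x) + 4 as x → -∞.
The product is a 0·∞ indeterminate form at x → -∞.
Rewrite the product as 4x^4 / e^(-3x) (an ∞/∞ form) and apply L'Hôpital, or use the standard hierarchy e^(3|x|) ≫ |x^4| as x → -∞.
The indeterminate product → 0, so the limit = 4.

Final answer: 4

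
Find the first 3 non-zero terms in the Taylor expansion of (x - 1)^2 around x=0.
x^2 - 2·x + 1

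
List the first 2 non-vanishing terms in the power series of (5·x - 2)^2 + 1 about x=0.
5 - 20·x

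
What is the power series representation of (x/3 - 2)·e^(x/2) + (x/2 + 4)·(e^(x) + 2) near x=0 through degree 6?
5·x^6/512 + 157·x^5/2880 + 145·x^4/576 + 11·x^3/12 + 29·x^2/12 + 29·x/6 + 10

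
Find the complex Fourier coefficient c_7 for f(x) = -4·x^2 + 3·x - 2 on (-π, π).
Compute the real Fourier coefficients first: a_7 = 16/49, b_7 = 6/7.
Then c_7 = (a_7 − i·b_7)/2 = 8/49 - 3·i/7.

Final answer: 8/49 - 3·i/7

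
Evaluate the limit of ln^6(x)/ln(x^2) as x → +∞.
This is an ∞/∞ indeterminate form as x → +∞.
Write ln(x^2) = 2·ln(x), reducing the quotient to ln^5(x)/2 → ∞.
Limit = ∞.

Final answer: ∞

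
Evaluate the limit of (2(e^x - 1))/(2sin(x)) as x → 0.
Both numerator and denominator → 0 as x → 0; this is a 0/0 indeterminate form.
Expand each to leading order near x = 0: numerator ~ 2·x, denominator ~ 2·x.
The limit of the ratio is 1.

Final answer: 1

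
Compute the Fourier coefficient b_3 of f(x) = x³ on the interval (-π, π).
b_3 = (1/π) ∫_{-π}^{π} f(x)·sin(3x) dx.
Evaluate the integral (use parity and integration by parts as needed): b_3 = -4/9 + 2·π^2/3.

Final answer: -4/9 + 2·π^2/3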